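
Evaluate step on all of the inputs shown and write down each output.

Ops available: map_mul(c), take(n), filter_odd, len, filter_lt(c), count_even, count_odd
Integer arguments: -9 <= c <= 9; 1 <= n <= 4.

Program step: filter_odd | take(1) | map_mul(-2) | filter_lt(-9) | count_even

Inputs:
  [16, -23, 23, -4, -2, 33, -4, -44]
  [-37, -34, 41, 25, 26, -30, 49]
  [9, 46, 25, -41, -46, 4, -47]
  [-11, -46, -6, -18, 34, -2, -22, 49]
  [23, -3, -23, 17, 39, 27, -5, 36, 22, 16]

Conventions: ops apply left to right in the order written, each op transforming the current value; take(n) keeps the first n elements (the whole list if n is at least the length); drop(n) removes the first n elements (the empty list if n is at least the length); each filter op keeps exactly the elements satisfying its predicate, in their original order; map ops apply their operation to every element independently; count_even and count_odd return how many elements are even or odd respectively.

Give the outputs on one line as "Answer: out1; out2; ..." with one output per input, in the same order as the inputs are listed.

Execution, op by op:
  [16, -23, 23, -4, -2, 33, -4, -44] -> [-23, 23, 33] -> [-23] -> [46] -> [] -> 0
  [-37, -34, 41, 25, 26, -30, 49] -> [-37, 41, 25, 49] -> [-37] -> [74] -> [] -> 0
  [9, 46, 25, -41, -46, 4, -47] -> [9, 25, -41, -47] -> [9] -> [-18] -> [-18] -> 1
  [-11, -46, -6, -18, 34, -2, -22, 49] -> [-11, 49] -> [-11] -> [22] -> [] -> 0
  [23, -3, -23, 17, 39, 27, -5, 36, 22, 16] -> [23, -3, -23, 17, 39, 27, -5] -> [23] -> [-46] -> [-46] -> 1

0; 0; 1; 0; 1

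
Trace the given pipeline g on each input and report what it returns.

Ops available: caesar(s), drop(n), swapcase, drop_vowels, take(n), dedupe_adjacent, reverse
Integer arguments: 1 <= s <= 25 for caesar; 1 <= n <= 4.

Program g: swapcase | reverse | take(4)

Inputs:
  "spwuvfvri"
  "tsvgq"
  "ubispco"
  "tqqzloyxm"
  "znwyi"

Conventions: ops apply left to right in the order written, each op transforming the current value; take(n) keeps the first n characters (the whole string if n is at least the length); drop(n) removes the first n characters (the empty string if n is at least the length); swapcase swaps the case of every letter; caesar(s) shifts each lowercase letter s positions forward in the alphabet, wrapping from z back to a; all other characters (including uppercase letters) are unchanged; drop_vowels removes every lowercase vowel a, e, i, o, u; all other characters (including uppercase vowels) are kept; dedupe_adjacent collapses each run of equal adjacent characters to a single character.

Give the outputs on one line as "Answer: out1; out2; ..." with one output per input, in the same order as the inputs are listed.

"IRVF"; "QGVS"; "OCPS"; "MXYO"; "IYWN"

Execution, op by op:
  "spwuvfvri" -> "SPWUVFVRI" -> "IRVFVUWPS" -> "IRVF"
  "tsvgq" -> "TSVGQ" -> "QGVST" -> "QGVS"
  "ubispco" -> "UBISPCO" -> "OCPSIBU" -> "OCPS"
  "tqqzloyxm" -> "TQQZLOYXM" -> "MXYOLZQQT" -> "MXYO"
  "znwyi" -> "ZNWYI" -> "IYWNZ" -> "IYWN"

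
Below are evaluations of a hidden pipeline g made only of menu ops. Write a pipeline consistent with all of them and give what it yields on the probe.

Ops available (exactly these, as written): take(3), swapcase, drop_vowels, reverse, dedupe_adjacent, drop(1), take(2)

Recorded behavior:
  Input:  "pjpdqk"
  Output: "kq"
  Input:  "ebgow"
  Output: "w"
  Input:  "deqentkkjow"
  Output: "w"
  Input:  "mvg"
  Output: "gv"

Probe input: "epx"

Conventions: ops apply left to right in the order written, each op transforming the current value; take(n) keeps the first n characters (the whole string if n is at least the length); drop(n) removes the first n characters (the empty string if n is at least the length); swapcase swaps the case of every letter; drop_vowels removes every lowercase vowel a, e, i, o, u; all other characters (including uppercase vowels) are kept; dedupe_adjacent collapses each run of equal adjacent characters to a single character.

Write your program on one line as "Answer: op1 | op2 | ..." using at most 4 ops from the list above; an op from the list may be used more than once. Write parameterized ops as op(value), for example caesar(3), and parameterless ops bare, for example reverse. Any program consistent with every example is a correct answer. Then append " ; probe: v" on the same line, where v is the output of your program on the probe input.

reverse | take(2) | drop_vowels ; probe: "xp"

Check, running the answer program on each example:
  "pjpdqk" -> "kqdpjp" -> "kq" -> "kq"
  "ebgow" -> "wogbe" -> "wo" -> "w"
  "deqentkkjow" -> "wojkktneqed" -> "wo" -> "w"
  "mvg" -> "gvm" -> "gv" -> "gv"
  probe: "epx" -> "xpe" -> "xp" -> "xp"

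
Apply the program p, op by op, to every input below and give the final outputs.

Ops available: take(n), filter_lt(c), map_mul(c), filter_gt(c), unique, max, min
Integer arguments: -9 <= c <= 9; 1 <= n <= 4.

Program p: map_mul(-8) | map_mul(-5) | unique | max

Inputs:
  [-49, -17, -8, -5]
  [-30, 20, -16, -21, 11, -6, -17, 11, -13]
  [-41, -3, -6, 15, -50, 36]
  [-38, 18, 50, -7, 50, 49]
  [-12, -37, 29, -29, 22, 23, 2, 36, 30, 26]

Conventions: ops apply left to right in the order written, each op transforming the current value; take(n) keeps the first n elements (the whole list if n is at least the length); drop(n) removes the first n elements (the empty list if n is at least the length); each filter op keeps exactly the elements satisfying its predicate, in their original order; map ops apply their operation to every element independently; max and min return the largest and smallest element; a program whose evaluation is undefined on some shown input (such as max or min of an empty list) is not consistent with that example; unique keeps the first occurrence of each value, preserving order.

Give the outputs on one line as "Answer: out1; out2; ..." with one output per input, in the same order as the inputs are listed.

Execution, op by op:
  [-49, -17, -8, -5] -> [392, 136, 64, 40] -> [-1960, -680, -320, -200] -> [-1960, -680, -320, -200] -> -200
  [-30, 20, -16, -21, 11, -6, -17, 11, -13] -> [240, -160, 128, 168, -88, 48, 136, -88, 104] -> [-1200, 800, -640, -840, 440, -240, -680, 440, -520] -> [-1200, 800, -640, -840, 440, -240, -680, -520] -> 800
  [-41, -3, -6, 15, -50, 36] -> [328, 24, 48, -120, 400, -288] -> [-1640, -120, -240, 600, -2000, 1440] -> [-1640, -120, -240, 600, -2000, 1440] -> 1440
  [-38, 18, 50, -7, 50, 49] -> [304, -144, -400, 56, -400, -392] -> [-1520, 720, 2000, -280, 2000, 1960] -> [-1520, 720, 2000, -280, 1960] -> 2000
  [-12, -37, 29, -29, 22, 23, 2, 36, 30, 26] -> [96, 296, -232, 232, -176, -184, -16, -288, -240, -208] -> [-480, -1480, 1160, -1160, 880, 920, 80, 1440, 1200, 1040] -> [-480, -1480, 1160, -1160, 880, 920, 80, 1440, 1200, 1040] -> 1440

-200; 800; 1440; 2000; 1440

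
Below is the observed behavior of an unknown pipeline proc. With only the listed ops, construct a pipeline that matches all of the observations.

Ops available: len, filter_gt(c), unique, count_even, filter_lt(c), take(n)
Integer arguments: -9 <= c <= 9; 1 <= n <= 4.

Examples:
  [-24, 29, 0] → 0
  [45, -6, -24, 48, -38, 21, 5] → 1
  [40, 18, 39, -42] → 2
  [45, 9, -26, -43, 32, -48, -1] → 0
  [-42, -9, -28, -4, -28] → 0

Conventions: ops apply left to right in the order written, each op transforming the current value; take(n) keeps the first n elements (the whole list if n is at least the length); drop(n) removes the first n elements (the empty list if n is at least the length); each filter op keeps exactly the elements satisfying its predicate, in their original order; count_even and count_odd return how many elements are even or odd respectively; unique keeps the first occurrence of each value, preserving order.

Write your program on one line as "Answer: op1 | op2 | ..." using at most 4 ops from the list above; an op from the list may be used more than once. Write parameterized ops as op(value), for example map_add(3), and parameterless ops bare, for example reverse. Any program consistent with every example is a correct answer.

filter_gt(6) | take(2) | count_even

Check, running the answer program on each example:
  [-24, 29, 0] -> [29] -> [29] -> 0
  [45, -6, -24, 48, -38, 21, 5] -> [45, 48, 21] -> [45, 48] -> 1
  [40, 18, 39, -42] -> [40, 18, 39] -> [40, 18] -> 2
  [45, 9, -26, -43, 32, -48, -1] -> [45, 9, 32] -> [45, 9] -> 0
  [-42, -9, -28, -4, -28] -> [] -> [] -> 0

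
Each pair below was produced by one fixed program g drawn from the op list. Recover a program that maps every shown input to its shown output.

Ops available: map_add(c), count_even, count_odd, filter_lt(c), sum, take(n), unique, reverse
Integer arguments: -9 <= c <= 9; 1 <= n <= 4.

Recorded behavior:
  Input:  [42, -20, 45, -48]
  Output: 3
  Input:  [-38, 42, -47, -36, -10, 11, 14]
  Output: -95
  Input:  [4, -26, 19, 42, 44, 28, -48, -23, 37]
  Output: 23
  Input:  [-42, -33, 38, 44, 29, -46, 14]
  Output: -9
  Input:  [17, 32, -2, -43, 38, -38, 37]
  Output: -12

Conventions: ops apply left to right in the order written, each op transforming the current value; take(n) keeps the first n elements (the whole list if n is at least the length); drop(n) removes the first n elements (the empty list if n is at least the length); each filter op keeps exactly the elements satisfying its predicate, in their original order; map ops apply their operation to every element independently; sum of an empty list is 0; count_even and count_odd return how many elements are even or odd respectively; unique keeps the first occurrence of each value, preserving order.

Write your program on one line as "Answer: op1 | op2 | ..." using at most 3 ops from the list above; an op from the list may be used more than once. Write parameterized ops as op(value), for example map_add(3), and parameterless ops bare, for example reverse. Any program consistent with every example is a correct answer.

take(4) | map_add(-4) | sum

Check, running the answer program on each example:
  [42, -20, 45, -48] -> [42, -20, 45, -48] -> [38, -24, 41, -52] -> 3
  [-38, 42, -47, -36, -10, 11, 14] -> [-38, 42, -47, -36] -> [-42, 38, -51, -40] -> -95
  [4, -26, 19, 42, 44, 28, -48, -23, 37] -> [4, -26, 19, 42] -> [0, -30, 15, 38] -> 23
  [-42, -33, 38, 44, 29, -46, 14] -> [-42, -33, 38, 44] -> [-46, -37, 34, 40] -> -9
  [17, 32, -2, -43, 38, -38, 37] -> [17, 32, -2, -43] -> [13, 28, -6, -47] -> -12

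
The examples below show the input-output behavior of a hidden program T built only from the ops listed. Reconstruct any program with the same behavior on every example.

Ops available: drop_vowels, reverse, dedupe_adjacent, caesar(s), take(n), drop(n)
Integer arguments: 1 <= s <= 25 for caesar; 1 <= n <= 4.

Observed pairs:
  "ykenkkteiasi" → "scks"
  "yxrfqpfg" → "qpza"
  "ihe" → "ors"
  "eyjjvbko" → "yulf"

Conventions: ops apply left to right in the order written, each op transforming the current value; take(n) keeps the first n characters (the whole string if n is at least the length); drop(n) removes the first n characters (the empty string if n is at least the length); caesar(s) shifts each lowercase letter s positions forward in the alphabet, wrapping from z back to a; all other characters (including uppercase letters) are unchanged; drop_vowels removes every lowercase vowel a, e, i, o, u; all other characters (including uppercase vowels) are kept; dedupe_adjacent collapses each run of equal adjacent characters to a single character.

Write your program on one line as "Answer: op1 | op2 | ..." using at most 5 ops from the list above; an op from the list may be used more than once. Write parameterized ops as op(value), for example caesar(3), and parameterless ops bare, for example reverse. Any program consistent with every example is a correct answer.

reverse | dedupe_adjacent | take(4) | caesar(10)

Check, running the answer program on each example:
  "ykenkkteiasi" -> "isaietkkneky" -> "isaietkneky" -> "isai" -> "scks"
  "yxrfqpfg" -> "gfpqfrxy" -> "gfpqfrxy" -> "gfpq" -> "qpza"
  "ihe" -> "ehi" -> "ehi" -> "ehi" -> "ors"
  "eyjjvbko" -> "okbvjjye" -> "okbvjye" -> "okbv" -> "yulf"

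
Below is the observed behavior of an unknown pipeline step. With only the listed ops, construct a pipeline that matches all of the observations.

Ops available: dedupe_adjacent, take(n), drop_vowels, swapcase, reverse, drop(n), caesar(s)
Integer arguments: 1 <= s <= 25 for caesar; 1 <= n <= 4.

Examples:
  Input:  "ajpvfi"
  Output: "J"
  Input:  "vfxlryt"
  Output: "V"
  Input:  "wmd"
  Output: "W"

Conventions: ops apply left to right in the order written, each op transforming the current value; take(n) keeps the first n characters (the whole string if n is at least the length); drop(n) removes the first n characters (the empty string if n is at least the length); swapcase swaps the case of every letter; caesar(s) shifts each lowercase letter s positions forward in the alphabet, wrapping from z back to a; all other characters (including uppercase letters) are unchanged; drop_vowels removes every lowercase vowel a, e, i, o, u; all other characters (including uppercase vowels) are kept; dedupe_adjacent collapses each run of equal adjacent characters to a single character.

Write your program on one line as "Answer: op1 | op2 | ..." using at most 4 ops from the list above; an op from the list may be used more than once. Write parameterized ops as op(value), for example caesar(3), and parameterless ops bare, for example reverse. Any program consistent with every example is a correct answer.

drop_vowels | take(1) | swapcase

Check, running the answer program on each example:
  "ajpvfi" -> "jpvf" -> "j" -> "J"
  "vfxlryt" -> "vfxlryt" -> "v" -> "V"
  "wmd" -> "wmd" -> "w" -> "W"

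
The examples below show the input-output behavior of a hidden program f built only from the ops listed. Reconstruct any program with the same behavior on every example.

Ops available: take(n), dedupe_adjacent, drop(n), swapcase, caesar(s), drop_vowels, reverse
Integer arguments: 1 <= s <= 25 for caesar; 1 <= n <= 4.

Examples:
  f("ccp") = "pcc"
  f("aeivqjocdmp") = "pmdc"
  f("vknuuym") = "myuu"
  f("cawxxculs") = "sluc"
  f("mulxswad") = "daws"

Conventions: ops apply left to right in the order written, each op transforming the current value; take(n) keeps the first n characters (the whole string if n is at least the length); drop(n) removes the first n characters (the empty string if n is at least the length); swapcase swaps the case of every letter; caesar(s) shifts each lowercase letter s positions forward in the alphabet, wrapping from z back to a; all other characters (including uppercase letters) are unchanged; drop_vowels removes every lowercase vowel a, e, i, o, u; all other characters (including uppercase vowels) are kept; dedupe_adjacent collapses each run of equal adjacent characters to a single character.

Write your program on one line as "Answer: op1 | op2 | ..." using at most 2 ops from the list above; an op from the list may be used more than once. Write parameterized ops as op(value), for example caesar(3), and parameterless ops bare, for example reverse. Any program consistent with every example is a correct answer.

reverse | take(4)

Check, running the answer program on each example:
  "ccp" -> "pcc" -> "pcc"
  "aeivqjocdmp" -> "pmdcojqviea" -> "pmdc"
  "vknuuym" -> "myuunkv" -> "myuu"
  "cawxxculs" -> "slucxxwac" -> "sluc"
  "mulxswad" -> "dawsxlum" -> "daws"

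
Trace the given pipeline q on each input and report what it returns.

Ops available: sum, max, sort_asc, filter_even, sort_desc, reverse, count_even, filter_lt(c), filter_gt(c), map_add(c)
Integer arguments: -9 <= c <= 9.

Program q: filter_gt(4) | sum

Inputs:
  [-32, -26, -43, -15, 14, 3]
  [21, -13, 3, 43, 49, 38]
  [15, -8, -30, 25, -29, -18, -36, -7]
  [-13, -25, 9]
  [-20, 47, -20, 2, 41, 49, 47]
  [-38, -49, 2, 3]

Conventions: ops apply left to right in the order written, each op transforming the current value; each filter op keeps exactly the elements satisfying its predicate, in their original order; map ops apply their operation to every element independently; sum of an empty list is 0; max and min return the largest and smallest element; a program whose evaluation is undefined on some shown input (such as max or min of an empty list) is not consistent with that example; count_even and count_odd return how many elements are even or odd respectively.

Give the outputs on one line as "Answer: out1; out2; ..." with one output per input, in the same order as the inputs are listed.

14; 151; 40; 9; 184; 0

Execution, op by op:
  [-32, -26, -43, -15, 14, 3] -> [14] -> 14
  [21, -13, 3, 43, 49, 38] -> [21, 43, 49, 38] -> 151
  [15, -8, -30, 25, -29, -18, -36, -7] -> [15, 25] -> 40
  [-13, -25, 9] -> [9] -> 9
  [-20, 47, -20, 2, 41, 49, 47] -> [47, 41, 49, 47] -> 184
  [-38, -49, 2, 3] -> [] -> 0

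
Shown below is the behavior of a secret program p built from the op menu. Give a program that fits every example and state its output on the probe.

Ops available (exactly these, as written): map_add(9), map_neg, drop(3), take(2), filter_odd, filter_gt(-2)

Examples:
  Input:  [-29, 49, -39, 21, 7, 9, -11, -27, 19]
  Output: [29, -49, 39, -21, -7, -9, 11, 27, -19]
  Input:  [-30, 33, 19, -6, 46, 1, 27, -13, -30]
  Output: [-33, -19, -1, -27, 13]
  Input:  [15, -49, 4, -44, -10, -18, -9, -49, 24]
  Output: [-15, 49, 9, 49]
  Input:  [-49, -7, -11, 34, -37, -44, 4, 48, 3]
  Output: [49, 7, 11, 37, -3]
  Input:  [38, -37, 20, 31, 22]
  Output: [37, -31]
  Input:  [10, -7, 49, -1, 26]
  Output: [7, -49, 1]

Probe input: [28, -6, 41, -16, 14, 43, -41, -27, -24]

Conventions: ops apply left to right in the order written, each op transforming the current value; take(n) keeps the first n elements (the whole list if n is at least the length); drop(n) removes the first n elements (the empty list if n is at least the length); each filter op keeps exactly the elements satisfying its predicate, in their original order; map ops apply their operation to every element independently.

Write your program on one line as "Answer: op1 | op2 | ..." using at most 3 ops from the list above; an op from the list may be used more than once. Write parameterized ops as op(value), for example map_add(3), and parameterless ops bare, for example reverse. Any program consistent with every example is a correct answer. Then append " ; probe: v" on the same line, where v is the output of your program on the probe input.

filter_odd | map_neg ; probe: [-41, -43, 41, 27]

Check, running the answer program on each example:
  [-29, 49, -39, 21, 7, 9, -11, -27, 19] -> [-29, 49, -39, 21, 7, 9, -11, -27, 19] -> [29, -49, 39, -21, -7, -9, 11, 27, -19]
  [-30, 33, 19, -6, 46, 1, 27, -13, -30] -> [33, 19, 1, 27, -13] -> [-33, -19, -1, -27, 13]
  [15, -49, 4, -44, -10, -18, -9, -49, 24] -> [15, -49, -9, -49] -> [-15, 49, 9, 49]
  [-49, -7, -11, 34, -37, -44, 4, 48, 3] -> [-49, -7, -11, -37, 3] -> [49, 7, 11, 37, -3]
  [38, -37, 20, 31, 22] -> [-37, 31] -> [37, -31]
  [10, -7, 49, -1, 26] -> [-7, 49, -1] -> [7, -49, 1]
  probe: [28, -6, 41, -16, 14, 43, -41, -27, -24] -> [41, 43, -41, -27] -> [-41, -43, 41, 27]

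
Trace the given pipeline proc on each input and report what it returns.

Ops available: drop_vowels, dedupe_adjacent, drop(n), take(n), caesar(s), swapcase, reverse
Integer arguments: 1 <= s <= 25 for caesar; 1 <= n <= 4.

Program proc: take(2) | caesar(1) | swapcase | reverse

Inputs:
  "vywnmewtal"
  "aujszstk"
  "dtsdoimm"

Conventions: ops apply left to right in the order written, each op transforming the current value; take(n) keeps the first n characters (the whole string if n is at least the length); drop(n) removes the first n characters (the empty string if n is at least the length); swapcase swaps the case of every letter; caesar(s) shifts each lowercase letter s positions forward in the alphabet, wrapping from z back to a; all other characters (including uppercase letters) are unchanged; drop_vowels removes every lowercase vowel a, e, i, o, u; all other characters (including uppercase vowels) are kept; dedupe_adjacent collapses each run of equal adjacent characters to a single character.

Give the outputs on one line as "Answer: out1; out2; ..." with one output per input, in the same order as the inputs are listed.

"ZW"; "VB"; "UE"

Execution, op by op:
  "vywnmewtal" -> "vy" -> "wz" -> "WZ" -> "ZW"
  "aujszstk" -> "au" -> "bv" -> "BV" -> "VB"
  "dtsdoimm" -> "dt" -> "eu" -> "EU" -> "UE"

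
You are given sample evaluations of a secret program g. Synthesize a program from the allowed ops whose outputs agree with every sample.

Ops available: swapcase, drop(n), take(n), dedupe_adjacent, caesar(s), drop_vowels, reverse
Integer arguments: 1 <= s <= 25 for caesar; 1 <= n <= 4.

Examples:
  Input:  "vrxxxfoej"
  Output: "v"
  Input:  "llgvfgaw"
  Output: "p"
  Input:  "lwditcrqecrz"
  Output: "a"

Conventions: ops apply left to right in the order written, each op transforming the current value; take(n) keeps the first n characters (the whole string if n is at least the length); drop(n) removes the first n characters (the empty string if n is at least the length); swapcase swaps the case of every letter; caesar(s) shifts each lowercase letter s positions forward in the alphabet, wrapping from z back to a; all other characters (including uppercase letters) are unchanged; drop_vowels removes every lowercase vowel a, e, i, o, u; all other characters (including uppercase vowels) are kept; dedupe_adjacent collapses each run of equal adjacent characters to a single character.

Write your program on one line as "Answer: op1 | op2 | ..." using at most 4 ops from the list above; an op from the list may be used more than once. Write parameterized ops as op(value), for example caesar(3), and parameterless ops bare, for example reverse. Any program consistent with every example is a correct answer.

caesar(4) | take(2) | reverse | take(1)

Check, running the answer program on each example:
  "vrxxxfoej" -> "zvbbbjsin" -> "zv" -> "vz" -> "v"
  "llgvfgaw" -> "ppkzjkea" -> "pp" -> "pp" -> "p"
  "lwditcrqecrz" -> "pahmxgvuigvd" -> "pa" -> "ap" -> "a"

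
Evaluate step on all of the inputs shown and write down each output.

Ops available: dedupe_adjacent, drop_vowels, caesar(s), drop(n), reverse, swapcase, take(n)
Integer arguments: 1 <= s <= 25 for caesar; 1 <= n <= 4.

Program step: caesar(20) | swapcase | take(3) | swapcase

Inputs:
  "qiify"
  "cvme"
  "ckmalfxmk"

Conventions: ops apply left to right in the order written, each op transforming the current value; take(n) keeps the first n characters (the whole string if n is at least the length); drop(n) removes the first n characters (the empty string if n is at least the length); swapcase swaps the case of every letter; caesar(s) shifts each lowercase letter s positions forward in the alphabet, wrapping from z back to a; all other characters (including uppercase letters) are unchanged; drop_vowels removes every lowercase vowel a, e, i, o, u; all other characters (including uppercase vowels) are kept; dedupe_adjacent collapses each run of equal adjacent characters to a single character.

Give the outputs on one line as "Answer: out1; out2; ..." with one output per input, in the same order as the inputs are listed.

"kcc"; "wpg"; "weg"

Execution, op by op:
  "qiify" -> "kcczs" -> "KCCZS" -> "KCC" -> "kcc"
  "cvme" -> "wpgy" -> "WPGY" -> "WPG" -> "wpg"
  "ckmalfxmk" -> "wegufzrge" -> "WEGUFZRGE" -> "WEG" -> "weg"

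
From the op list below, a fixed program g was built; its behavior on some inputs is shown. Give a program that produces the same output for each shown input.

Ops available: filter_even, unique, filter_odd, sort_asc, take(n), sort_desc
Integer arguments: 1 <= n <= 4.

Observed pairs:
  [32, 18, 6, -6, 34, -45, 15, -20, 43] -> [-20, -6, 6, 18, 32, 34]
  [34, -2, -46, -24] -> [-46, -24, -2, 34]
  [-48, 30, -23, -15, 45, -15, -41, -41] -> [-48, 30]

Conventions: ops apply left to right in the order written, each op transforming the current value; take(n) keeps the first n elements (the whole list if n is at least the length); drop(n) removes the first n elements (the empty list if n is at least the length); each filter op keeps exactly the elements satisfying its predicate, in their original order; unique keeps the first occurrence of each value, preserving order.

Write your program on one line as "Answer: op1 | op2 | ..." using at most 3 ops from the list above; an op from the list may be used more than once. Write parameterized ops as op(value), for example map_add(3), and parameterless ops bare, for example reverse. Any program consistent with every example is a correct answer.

sort_desc | sort_asc | filter_even

Check, running the answer program on each example:
  [32, 18, 6, -6, 34, -45, 15, -20, 43] -> [43, 34, 32, 18, 15, 6, -6, -20, -45] -> [-45, -20, -6, 6, 15, 18, 32, 34, 43] -> [-20, -6, 6, 18, 32, 34]
  [34, -2, -46, -24] -> [34, -2, -24, -46] -> [-46, -24, -2, 34] -> [-46, -24, -2, 34]
  [-48, 30, -23, -15, 45, -15, -41, -41] -> [45, 30, -15, -15, -23, -41, -41, -48] -> [-48, -41, -41, -23, -15, -15, 30, 45] -> [-48, 30]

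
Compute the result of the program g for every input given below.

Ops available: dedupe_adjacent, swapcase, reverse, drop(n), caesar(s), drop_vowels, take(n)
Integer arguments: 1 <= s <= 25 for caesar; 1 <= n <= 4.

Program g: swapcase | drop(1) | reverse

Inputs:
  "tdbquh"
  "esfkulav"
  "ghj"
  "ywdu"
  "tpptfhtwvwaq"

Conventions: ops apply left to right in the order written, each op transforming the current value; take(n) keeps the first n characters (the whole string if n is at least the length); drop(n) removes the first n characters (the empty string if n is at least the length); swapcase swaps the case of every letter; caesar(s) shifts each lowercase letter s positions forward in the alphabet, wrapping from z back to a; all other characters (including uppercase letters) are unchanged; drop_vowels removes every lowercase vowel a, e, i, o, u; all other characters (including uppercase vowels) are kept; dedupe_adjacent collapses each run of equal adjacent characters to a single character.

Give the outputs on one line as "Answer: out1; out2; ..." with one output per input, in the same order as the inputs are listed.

Execution, op by op:
  "tdbquh" -> "TDBQUH" -> "DBQUH" -> "HUQBD"
  "esfkulav" -> "ESFKULAV" -> "SFKULAV" -> "VALUKFS"
  "ghj" -> "GHJ" -> "HJ" -> "JH"
  "ywdu" -> "YWDU" -> "WDU" -> "UDW"
  "tpptfhtwvwaq" -> "TPPTFHTWVWAQ" -> "PPTFHTWVWAQ" -> "QAWVWTHFTPP"

"HUQBD"; "VALUKFS"; "JH"; "UDW"; "QAWVWTHFTPP"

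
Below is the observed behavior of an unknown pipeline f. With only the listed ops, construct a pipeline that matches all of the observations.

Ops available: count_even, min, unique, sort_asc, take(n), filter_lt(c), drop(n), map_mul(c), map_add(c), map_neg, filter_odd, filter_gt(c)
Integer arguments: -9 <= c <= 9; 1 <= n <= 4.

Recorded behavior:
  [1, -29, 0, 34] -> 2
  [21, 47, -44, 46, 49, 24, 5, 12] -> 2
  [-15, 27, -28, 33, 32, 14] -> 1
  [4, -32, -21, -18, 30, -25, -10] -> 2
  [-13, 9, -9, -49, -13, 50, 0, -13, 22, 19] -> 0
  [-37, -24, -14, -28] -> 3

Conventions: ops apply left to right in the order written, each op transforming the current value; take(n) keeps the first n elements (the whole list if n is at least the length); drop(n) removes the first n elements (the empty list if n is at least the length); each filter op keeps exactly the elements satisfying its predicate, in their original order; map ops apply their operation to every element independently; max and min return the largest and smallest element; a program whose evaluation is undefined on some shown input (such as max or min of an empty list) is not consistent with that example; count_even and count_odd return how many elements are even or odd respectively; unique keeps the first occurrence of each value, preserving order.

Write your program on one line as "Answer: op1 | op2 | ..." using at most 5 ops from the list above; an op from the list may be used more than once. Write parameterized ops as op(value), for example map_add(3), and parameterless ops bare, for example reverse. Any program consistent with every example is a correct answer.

unique | drop(1) | take(3) | count_even

Check, running the answer program on each example:
  [1, -29, 0, 34] -> [1, -29, 0, 34] -> [-29, 0, 34] -> [-29, 0, 34] -> 2
  [21, 47, -44, 46, 49, 24, 5, 12] -> [21, 47, -44, 46, 49, 24, 5, 12] -> [47, -44, 46, 49, 24, 5, 12] -> [47, -44, 46] -> 2
  [-15, 27, -28, 33, 32, 14] -> [-15, 27, -28, 33, 32, 14] -> [27, -28, 33, 32, 14] -> [27, -28, 33] -> 1
  [4, -32, -21, -18, 30, -25, -10] -> [4, -32, -21, -18, 30, -25, -10] -> [-32, -21, -18, 30, -25, -10] -> [-32, -21, -18] -> 2
  [-13, 9, -9, -49, -13, 50, 0, -13, 22, 19] -> [-13, 9, -9, -49, 50, 0, 22, 19] -> [9, -9, -49, 50, 0, 22, 19] -> [9, -9, -49] -> 0
  [-37, -24, -14, -28] -> [-37, -24, -14, -28] -> [-24, -14, -28] -> [-24, -14, -28] -> 3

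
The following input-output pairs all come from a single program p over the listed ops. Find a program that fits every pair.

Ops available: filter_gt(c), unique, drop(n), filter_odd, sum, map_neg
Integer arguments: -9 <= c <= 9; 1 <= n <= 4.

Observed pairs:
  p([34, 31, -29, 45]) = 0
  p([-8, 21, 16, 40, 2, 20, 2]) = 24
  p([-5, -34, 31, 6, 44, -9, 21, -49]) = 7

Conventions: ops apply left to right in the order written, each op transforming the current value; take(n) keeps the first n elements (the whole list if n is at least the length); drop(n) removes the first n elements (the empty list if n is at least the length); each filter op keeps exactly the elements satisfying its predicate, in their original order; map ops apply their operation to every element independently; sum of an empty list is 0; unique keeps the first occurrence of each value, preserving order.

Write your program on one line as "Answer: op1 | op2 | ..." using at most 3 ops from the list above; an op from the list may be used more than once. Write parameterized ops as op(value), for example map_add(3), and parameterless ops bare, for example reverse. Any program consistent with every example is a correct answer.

drop(4) | sum

Check, running the answer program on each example:
  [34, 31, -29, 45] -> [] -> 0
  [-8, 21, 16, 40, 2, 20, 2] -> [2, 20, 2] -> 24
  [-5, -34, 31, 6, 44, -9, 21, -49] -> [44, -9, 21, -49] -> 7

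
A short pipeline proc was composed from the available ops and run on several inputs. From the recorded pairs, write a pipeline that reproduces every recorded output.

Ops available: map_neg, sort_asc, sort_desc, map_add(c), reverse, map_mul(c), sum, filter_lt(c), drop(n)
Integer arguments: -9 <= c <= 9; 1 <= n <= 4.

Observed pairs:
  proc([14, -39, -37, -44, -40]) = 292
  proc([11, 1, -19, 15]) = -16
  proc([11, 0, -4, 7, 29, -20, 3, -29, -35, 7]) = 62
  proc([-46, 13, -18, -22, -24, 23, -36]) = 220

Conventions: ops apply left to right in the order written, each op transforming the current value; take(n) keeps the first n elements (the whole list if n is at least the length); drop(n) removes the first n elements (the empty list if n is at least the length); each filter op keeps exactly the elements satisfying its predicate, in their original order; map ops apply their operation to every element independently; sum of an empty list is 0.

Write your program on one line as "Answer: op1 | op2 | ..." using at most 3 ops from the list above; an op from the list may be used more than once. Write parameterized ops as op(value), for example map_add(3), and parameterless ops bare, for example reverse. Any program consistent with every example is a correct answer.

reverse | map_mul(-2) | sum

Check, running the answer program on each example:
  [14, -39, -37, -44, -40] -> [-40, -44, -37, -39, 14] -> [80, 88, 74, 78, -28] -> 292
  [11, 1, -19, 15] -> [15, -19, 1, 11] -> [-30, 38, -2, -22] -> -16
  [11, 0, -4, 7, 29, -20, 3, -29, -35, 7] -> [7, -35, -29, 3, -20, 29, 7, -4, 0, 11] -> [-14, 70, 58, -6, 40, -58, -14, 8, 0, -22] -> 62
  [-46, 13, -18, -22, -24, 23, -36] -> [-36, 23, -24, -22, -18, 13, -46] -> [72, -46, 48, 44, 36, -26, 92] -> 220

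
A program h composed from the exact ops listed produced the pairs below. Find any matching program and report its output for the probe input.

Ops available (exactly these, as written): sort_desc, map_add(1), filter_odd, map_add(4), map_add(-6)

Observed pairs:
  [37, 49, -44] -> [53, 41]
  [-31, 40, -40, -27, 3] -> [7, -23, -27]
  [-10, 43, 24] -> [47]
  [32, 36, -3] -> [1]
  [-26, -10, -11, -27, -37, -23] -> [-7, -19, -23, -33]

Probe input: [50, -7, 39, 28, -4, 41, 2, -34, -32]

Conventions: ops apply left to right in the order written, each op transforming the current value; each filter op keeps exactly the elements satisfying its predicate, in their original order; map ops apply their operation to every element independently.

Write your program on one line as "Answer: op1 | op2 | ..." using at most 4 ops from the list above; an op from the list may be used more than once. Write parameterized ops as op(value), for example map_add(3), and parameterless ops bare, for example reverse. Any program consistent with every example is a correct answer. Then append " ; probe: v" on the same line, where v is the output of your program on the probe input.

filter_odd | map_add(4) | sort_desc ; probe: [45, 43, -3]

Check, running the answer program on each example:
  [37, 49, -44] -> [37, 49] -> [41, 53] -> [53, 41]
  [-31, 40, -40, -27, 3] -> [-31, -27, 3] -> [-27, -23, 7] -> [7, -23, -27]
  [-10, 43, 24] -> [43] -> [47] -> [47]
  [32, 36, -3] -> [-3] -> [1] -> [1]
  [-26, -10, -11, -27, -37, -23] -> [-11, -27, -37, -23] -> [-7, -23, -33, -19] -> [-7, -19, -23, -33]
  probe: [50, -7, 39, 28, -4, 41, 2, -34, -32] -> [-7, 39, 41] -> [-3, 43, 45] -> [45, 43, -3]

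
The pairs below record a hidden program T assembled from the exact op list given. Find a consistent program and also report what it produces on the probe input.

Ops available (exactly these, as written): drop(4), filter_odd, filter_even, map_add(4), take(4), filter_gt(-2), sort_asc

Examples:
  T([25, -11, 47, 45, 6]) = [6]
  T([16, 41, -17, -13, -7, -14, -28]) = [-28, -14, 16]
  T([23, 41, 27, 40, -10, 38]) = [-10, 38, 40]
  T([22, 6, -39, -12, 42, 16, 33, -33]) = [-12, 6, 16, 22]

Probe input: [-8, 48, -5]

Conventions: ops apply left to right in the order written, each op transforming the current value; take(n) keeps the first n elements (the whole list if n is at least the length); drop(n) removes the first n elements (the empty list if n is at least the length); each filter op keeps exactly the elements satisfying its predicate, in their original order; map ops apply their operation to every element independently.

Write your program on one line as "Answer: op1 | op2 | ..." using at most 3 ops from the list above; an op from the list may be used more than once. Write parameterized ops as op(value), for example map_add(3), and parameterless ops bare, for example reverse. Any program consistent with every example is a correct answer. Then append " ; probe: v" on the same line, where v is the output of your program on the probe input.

sort_asc | filter_even | take(4) ; probe: [-8, 48]

Check, running the answer program on each example:
  [25, -11, 47, 45, 6] -> [-11, 6, 25, 45, 47] -> [6] -> [6]
  [16, 41, -17, -13, -7, -14, -28] -> [-28, -17, -14, -13, -7, 16, 41] -> [-28, -14, 16] -> [-28, -14, 16]
  [23, 41, 27, 40, -10, 38] -> [-10, 23, 27, 38, 40, 41] -> [-10, 38, 40] -> [-10, 38, 40]
  [22, 6, -39, -12, 42, 16, 33, -33] -> [-39, -33, -12, 6, 16, 22, 33, 42] -> [-12, 6, 16, 22, 42] -> [-12, 6, 16, 22]
  probe: [-8, 48, -5] -> [-8, -5, 48] -> [-8, 48] -> [-8, 48]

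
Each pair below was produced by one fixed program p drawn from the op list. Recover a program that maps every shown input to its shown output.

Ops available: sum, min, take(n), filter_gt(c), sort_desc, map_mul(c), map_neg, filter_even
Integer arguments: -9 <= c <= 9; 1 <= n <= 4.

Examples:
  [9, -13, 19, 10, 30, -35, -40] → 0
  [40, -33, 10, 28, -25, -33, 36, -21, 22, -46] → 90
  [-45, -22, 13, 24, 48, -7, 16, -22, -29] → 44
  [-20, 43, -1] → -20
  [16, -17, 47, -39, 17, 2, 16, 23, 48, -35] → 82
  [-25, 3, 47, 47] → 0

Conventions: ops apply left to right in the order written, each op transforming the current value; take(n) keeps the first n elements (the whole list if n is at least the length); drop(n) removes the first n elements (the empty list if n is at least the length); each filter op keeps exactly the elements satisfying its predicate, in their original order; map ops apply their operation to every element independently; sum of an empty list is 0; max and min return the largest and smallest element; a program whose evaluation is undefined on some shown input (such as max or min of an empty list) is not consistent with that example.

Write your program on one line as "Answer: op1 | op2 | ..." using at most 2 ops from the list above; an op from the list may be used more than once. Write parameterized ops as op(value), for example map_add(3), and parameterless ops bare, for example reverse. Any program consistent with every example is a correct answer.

filter_even | sum

Check, running the answer program on each example:
  [9, -13, 19, 10, 30, -35, -40] -> [10, 30, -40] -> 0
  [40, -33, 10, 28, -25, -33, 36, -21, 22, -46] -> [40, 10, 28, 36, 22, -46] -> 90
  [-45, -22, 13, 24, 48, -7, 16, -22, -29] -> [-22, 24, 48, 16, -22] -> 44
  [-20, 43, -1] -> [-20] -> -20
  [16, -17, 47, -39, 17, 2, 16, 23, 48, -35] -> [16, 2, 16, 48] -> 82
  [-25, 3, 47, 47] -> [] -> 0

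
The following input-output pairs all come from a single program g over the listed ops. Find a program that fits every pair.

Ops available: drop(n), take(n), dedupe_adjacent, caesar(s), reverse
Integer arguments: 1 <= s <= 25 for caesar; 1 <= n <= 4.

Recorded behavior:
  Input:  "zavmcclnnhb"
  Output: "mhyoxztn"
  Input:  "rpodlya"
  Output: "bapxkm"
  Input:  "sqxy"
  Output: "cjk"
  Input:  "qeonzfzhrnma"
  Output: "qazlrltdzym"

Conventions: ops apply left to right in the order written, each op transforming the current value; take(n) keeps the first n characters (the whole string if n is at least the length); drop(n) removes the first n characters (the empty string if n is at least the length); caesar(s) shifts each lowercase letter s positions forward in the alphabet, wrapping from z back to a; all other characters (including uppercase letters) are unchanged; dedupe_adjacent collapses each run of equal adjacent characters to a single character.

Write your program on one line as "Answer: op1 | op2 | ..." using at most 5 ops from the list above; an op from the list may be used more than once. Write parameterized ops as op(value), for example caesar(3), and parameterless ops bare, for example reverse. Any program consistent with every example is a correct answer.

caesar(21) | caesar(4) | dedupe_adjacent | drop(1) | caesar(13)

Check, running the answer program on each example:
  "zavmcclnnhb" -> "uvqhxxgiicw" -> "yzulbbkmmga" -> "yzulbkmga" -> "zulbkmga" -> "mhyoxztn"
  "rpodlya" -> "mkjygtv" -> "qonckxz" -> "qonckxz" -> "onckxz" -> "bapxkm"
  "sqxy" -> "nlst" -> "rpwx" -> "rpwx" -> "pwx" -> "cjk"
  "qeonzfzhrnma" -> "lzjiuaucmihv" -> "pdnmyeygqmlz" -> "pdnmyeygqmlz" -> "dnmyeygqmlz" -> "qazlrltdzym"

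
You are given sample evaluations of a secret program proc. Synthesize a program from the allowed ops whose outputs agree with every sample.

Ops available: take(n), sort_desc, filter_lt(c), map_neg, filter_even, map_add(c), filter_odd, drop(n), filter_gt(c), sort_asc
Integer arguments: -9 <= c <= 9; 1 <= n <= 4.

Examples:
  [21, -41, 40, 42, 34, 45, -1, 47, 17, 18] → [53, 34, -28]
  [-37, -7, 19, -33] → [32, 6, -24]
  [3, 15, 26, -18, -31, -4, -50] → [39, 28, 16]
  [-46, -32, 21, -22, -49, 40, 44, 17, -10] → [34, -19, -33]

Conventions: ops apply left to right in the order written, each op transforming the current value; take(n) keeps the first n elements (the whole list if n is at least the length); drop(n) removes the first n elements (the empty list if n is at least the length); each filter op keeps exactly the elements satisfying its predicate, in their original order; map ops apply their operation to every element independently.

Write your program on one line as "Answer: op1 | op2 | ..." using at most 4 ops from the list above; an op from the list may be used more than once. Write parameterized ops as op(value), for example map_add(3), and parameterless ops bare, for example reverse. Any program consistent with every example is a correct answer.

take(3) | map_add(4) | map_add(9) | sort_desc

Check, running the answer program on each example:
  [21, -41, 40, 42, 34, 45, -1, 47, 17, 18] -> [21, -41, 40] -> [25, -37, 44] -> [34, -28, 53] -> [53, 34, -28]
  [-37, -7, 19, -33] -> [-37, -7, 19] -> [-33, -3, 23] -> [-24, 6, 32] -> [32, 6, -24]
  [3, 15, 26, -18, -31, -4, -50] -> [3, 15, 26] -> [7, 19, 30] -> [16, 28, 39] -> [39, 28, 16]
  [-46, -32, 21, -22, -49, 40, 44, 17, -10] -> [-46, -32, 21] -> [-42, -28, 25] -> [-33, -19, 34] -> [34, -19, -33]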